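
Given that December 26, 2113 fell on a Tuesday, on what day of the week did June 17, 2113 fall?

Count forward from the earlier date (June 17, 2113) to the later (December 26, 2113):
June 2113: 30 − 17 = 13 days remain.
Then July (31), August (31), September (30), October (31), November (30): 31 + 31 + 30 + 31 + 30 = 153 days.
December 1–26, 2113: 26 days.
Total: 13 + 153 + 26 = 192 days.
192 mod 7 = 3, so 3 days before Tuesday is Saturday.

Saturday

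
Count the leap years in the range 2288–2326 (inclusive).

9

Years divisible by 4 in [2288, 2326]: 2288, 2292, 2296, 2300, 2304, 2308, 2312, 2316, 2320, 2324.
Of these, 2300 is divisible by 100 but not 400, so not leap.
Leap years: 10 − 1 = 9.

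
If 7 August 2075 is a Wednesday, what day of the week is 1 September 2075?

August 2075: 31 − 7 = 24 days remain.
September 1, 2075: 1 day.
Total: 24 + 1 = 25 days.
25 mod 7 = 4, so 4 days after Wednesday is Sunday.

Sunday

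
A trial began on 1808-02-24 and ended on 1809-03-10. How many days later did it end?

February 1808: 29 − 24 = 5 days remain (1808 is a leap year, so February has 29 days).
Then 12 full months totalling 365 days.
March 1–10, 1809: 10 days.
Total: 5 + 365 + 10 = 380 days.

380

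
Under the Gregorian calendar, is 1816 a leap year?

1816 is a leap year.

Yes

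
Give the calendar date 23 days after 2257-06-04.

2257-06-27

Count 23 days after June 4, 2257:
Within June 2257: 27 − 4 = 23 days.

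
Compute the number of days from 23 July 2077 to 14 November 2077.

114

July 2077: 31 − 23 = 8 days remain.
Then August (31), September (30), October (31): 31 + 30 + 31 = 92 days.
November 1–14, 2077: 14 days.
Total: 8 + 92 + 14 = 114 days.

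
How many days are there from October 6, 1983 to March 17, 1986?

Day-of-year of October 6, 1983: 279.
Day-of-year of March 17, 1986: 76.
1983 has 365 days, so 365 − 279 = 86 days remain in 1983.
Full years: 1984: 366; 1985: 365. Sum = 731.
Total: 86 + 731 + 76 = 893 days.

893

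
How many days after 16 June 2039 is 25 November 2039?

June 2039: 30 − 16 = 14 days remain.
Then July (31), August (31), September (30), October (31): 31 + 31 + 30 + 31 = 123 days.
November 1–25, 2039: 25 days.
Total: 14 + 123 + 25 = 162 days.

162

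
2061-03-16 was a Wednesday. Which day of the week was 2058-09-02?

Count forward from the earlier date (September 2, 2058) to the later (March 16, 2061):
Day-of-year of September 2, 2058: 245.
Day-of-year of March 16, 2061: 75.
2058 has 365 days, so 365 − 245 = 120 days remain in 2058.
Full years: 2059: 365; 2060: 366. Sum = 731.
Total: 120 + 731 + 75 = 926 days.
926 mod 7 = 2, so 2 days before Wednesday is Monday.

Monday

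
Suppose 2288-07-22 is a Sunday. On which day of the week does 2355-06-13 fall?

Monday

From July 22, 2288 to July 22, 2354: 66 years, of which 15 contain a Feb 29 — 51×365 + 15×366 = 24105 days.
(2300 is not a leap year (divisible by 100 but not 400).)
July 2354: 31 − 22 = 9 days remain.
Then 10 full months totalling 304 days.
June 1–13, 2355: 13 days.
Residual: 326 days.
Total: 24431 days.
24431 mod 7 = 1, so 1 day after Sunday is Monday.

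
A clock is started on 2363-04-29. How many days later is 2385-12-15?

8266

Day-of-year of April 29, 2363: 119.
Day-of-year of December 15, 2385: 349.
2363 has 365 days, so 365 − 119 = 246 days remain in 2363.
Full years 2364–2384: 15 common + 6 leap = 15×365 + 6×366 = 7671 days.
Total: 246 + 7671 + 349 = 8266 days.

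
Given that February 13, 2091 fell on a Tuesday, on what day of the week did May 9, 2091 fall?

February 2091: 28 − 13 = 15 days remain (2091 is not a leap year, so February has 28 days).
Then March (31), April (30): 31 + 30 = 61 days.
May 1–9, 2091: 9 days.
Total: 15 + 61 + 9 = 85 days.
85 mod 7 = 1, so 1 day after Tuesday is Wednesday.

Wednesday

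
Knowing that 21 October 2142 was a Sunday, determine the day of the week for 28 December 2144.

October 21, 2142 → October 21, 2143: 365 days.
October 21, 2143 → October 21, 2144: 366 days (2144 is a leap year).
October 2144: 31 − 21 = 10 days remain.
Then November (30): 30 days.
December 1–28, 2144: 28 days.
Residual: 68 days.
Total: 799 days.
799 mod 7 = 1, so 1 day after Sunday is Monday.

Monday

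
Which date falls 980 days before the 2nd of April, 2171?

the 26th of July, 2168

Count 980 days before April 2, 2171:
Day-of-year of July 26, 2168: 208.
Day-of-year of April 2, 2171: 92.
2168 has 366 days, so 366 − 208 = 158 days remain in 2168.
Full years: 2169: 365; 2170: 365. Sum = 730.
Total: 158 + 730 + 92 = 980 days.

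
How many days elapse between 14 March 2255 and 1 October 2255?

201

March 2255: 31 − 14 = 17 days remain.
Then April (30), May (31), June (30), July (31), August (31), September (30): 30 + 31 + 30 + 31 + 31 + 30 = 183 days.
October 1, 2255: 1 day.
Total: 17 + 183 + 1 = 201 days.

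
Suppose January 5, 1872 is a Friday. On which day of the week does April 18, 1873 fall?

Day-of-year of January 5, 1872: 5.
Day-of-year of April 18, 1873: 108.
1872 has 366 days, so 366 − 5 = 361 days remain in 1872.
Total: 361 + 108 = 469 days.
469 is a multiple of 7, so April 18, 1873 falls on the same weekday: Friday.

Friday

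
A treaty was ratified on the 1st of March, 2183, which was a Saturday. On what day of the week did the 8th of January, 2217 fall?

From March 1, 2183 to March 1, 2216: 33 years, of which 8 contain a Feb 29 — 25×365 + 8×366 = 12053 days.
(2200 is not a leap year (divisible by 100 but not 400).)
March 2216: 31 − 1 = 30 days remain.
Then 9 full months totalling 275 days.
January 1–8, 2217: 8 days.
Residual: 313 days.
Total: 12366 days.
12366 mod 7 = 4, so 4 days after Saturday is Wednesday.

Wednesday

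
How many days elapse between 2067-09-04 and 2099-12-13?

11788

Day-of-year of September 4, 2067: 247.
Day-of-year of December 13, 2099: 347.
2067 has 365 days, so 365 − 247 = 118 days remain in 2067.
Full years 2068–2098: 23 common + 8 leap = 23×365 + 8×366 = 11323 days.
Total: 118 + 11323 + 347 = 11788 days.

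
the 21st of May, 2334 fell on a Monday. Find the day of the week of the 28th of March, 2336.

Saturday

May 21, 2334 → May 21, 2335: 365 days.
May 2335: 31 − 21 = 10 days remain.
Then 9 full months totalling 274 days.
March 1–28, 2336: 28 days.
Residual: 312 days.
Total: 677 days.
677 mod 7 = 5, so 5 days after Monday is Saturday.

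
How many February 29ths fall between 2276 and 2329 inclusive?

Years divisible by 4: 2276, 2280, …, 2328 — 14 in all.
Of these, 2300 is divisible by 100 but not 400, so not leap.
Leap years: 14 − 1 = 13.

13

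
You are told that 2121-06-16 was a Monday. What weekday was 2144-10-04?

Day-of-year of June 16, 2121: 167.
Day-of-year of October 4, 2144: 278.
2121 has 365 days, so 365 − 167 = 198 days remain in 2121.
Full years 2122–2143: 17 common + 5 leap = 17×365 + 5×366 = 8035 days.
Total: 198 + 8035 + 278 = 8511 days.
8511 mod 7 = 6, so 6 days after Monday is Sunday.

Sunday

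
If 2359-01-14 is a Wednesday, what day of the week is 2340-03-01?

Count forward from the earlier date (March 1, 2340) to the later (January 14, 2359):
From March 1, 2340 to March 1, 2358: 18 years, of which 4 contain a Feb 29 — 14×365 + 4×366 = 6574 days.
March 2358: 31 − 1 = 30 days remain.
Then 9 full months totalling 275 days.
January 1–14, 2359: 14 days.
Residual: 319 days.
Total: 6893 days.
6893 mod 7 = 5, so 5 days before Wednesday is Friday.

Friday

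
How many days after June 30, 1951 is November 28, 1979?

From June 30, 1951 to June 30, 1979: 28 years, of which 7 contain a Feb 29 — 21×365 + 7×366 = 10227 days.
June 1979: 30 − 30 = 0 days remain.
Then July (31), August (31), September (30), October (31): 31 + 31 + 30 + 31 = 123 days.
November 1–28, 1979: 28 days.
Residual: 151 days.
Total: 10378 days.

10378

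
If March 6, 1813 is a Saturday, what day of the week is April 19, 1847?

Monday

From March 6, 1813 to March 6, 1847: 34 years, of which 8 contain a Feb 29 — 26×365 + 8×366 = 12418 days.
March 1847: 31 − 6 = 25 days remain.
April 1–19, 1847: 19 days.
Residual: 44 days.
Total: 12462 days.
12462 mod 7 = 2, so 2 days after Saturday is Monday.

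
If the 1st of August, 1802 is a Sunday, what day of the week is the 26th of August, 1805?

August 1, 1802 → August 1, 1803: 365 days.
August 1, 1803 → August 1, 1804: 366 days (1804 is a leap year).
August 1, 1804 → August 1, 1805: 365 days.
Within August 1805: 26 − 1 = 25 days.
Total: 1121 days.
1121 mod 7 = 1, so 1 day after Sunday is Monday.

Monday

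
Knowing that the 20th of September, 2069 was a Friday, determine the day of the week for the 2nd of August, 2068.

Thursday

Count forward from the earlier date (August 2, 2068) to the later (September 20, 2069):
Day-of-year of August 2, 2068: 215.
Day-of-year of September 20, 2069: 263.
2068 has 366 days, so 366 − 215 = 151 days remain in 2068.
Total: 151 + 263 = 414 days.
414 mod 7 = 1, so 1 day before Friday is Thursday.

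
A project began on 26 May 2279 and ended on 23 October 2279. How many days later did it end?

May 2279: 31 − 26 = 5 days remain.
Then June (30), July (31), August (31), September (30): 30 + 31 + 31 + 30 = 122 days.
October 1–23, 2279: 23 days.
Total: 5 + 122 + 23 = 150 days.

150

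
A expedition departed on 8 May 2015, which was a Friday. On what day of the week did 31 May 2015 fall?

Sunday

Within May 2015: 31 − 8 = 23 days.
23 mod 7 = 2, so 2 days after Friday is Sunday.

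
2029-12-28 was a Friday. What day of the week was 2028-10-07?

Count forward from the earlier date (October 7, 2028) to the later (December 28, 2029):
October 7, 2028 → October 7, 2029: 365 days.
October 2029: 31 − 7 = 24 days remain.
Then November (30): 30 days.
December 1–28, 2029: 28 days.
Residual: 82 days.
Total: 447 days.
447 mod 7 = 6, so 6 days before Friday is Saturday.

Saturday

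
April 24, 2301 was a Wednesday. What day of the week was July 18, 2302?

Friday

April 2301: 30 − 24 = 6 days remain.
Then 14 full months totalling 426 days.
July 1–18, 2302: 18 days.
Total: 6 + 426 + 18 = 450 days.
450 mod 7 = 2, so 2 days after Wednesday is Friday.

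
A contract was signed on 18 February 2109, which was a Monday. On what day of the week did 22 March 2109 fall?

February 2109: 28 − 18 = 10 days remain (2109 is not a leap year, so February has 28 days).
March 1–22, 2109: 22 days.
Total: 10 + 22 = 32 days.
32 mod 7 = 4, so 4 days after Monday is Friday.

Friday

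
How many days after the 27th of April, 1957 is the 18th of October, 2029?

From April 27, 1957 to April 27, 2029: 72 years, of which 18 contain a Feb 29 — 54×365 + 18×366 = 26298 days.
(2000 is a leap year (divisible by 400).)
April 2029: 30 − 27 = 3 days remain.
Then May (31), June (30), July (31), August (31), September (30): 31 + 30 + 31 + 31 + 30 = 153 days.
October 1–18, 2029: 18 days.
Residual: 174 days.
Total: 26472 days.

26472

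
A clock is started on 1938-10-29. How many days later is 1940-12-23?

Day-of-year of October 29, 1938: 302.
Day-of-year of December 23, 1940: 358.
1938 has 365 days, so 365 − 302 = 63 days remain in 1938.
Full years: 1939: 365. Sum = 365.
Total: 63 + 365 + 358 = 786 days.

786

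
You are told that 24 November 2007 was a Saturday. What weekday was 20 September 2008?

Saturday

November 2007: 30 − 24 = 6 days remain.
Then 9 full months totalling 275 days.
September 1–20, 2008: 20 days.
Total: 6 + 275 + 20 = 301 days.
301 is a multiple of 7, so 20 September 2008 falls on the same weekday: Saturday.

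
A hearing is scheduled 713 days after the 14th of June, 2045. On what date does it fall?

the 28th of May, 2047

Count 713 days after June 14, 2045:
Day-of-year of June 14, 2045: 165.
Day-of-year of May 28, 2047: 148.
2045 has 365 days, so 365 − 165 = 200 days remain in 2045.
Full years: 2046: 365. Sum = 365.
Total: 200 + 365 + 148 = 713 days.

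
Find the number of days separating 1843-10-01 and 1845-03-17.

October 1, 1843 → October 1, 1844: 366 days (1844 is a leap year).
October 1844: 31 − 1 = 30 days remain.
Then November (30), December (31), January (31), February 1845 (28): 30 + 31 + 31 + 28 = 120 days.
March 1–17, 1845: 17 days.
Residual: 167 days.
Total: 533 days.

533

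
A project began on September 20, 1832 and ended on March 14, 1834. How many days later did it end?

540

Day-of-year of September 20, 1832: 264.
Day-of-year of March 14, 1834: 73.
1832 has 366 days, so 366 − 264 = 102 days remain in 1832.
Full years: 1833: 365. Sum = 365.
Total: 102 + 365 + 73 = 540 days.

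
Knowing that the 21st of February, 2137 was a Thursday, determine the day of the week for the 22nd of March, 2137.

February 2137: 28 − 21 = 7 days remain (2137 is not a leap year, so February has 28 days).
March 1–22, 2137: 22 days.
Total: 7 + 22 = 29 days.
29 mod 7 = 1, so 1 day after Thursday is Friday.

Friday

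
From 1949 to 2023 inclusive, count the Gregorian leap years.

18

Years divisible by 4: 1952, 1956, …, 2020 — 18 in all.
2000 is divisible by 400, so still leap.
No century exceptions apply. Count: 18.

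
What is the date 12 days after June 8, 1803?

June 20, 1803

Count 12 days after June 8, 1803:
Within June 1803: 20 − 8 = 12 days.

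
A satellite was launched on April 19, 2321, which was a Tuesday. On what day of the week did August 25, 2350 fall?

Friday

Day-of-year of April 19, 2321: 109.
Day-of-year of August 25, 2350: 237.
2321 has 365 days, so 365 − 109 = 256 days remain in 2321.
Full years 2322–2349: 21 common + 7 leap = 21×365 + 7×366 = 10227 days.
Total: 256 + 10227 + 237 = 10720 days.
10720 mod 7 = 3, so 3 days after Tuesday is Friday.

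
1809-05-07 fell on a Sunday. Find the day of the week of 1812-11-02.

Day-of-year of May 7, 1809: 127.
Day-of-year of November 2, 1812: 307.
1809 has 365 days, so 365 − 127 = 238 days remain in 1809.
Full years: 1810: 365; 1811: 365. Sum = 730.
Total: 238 + 730 + 307 = 1275 days.
1275 mod 7 = 1, so 1 day after Sunday is Monday.

Monday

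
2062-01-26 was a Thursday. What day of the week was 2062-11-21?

January 2062: 31 − 26 = 5 days remain.
Then 9 full months totalling 273 days.
November 1–21, 2062: 21 days.
Total: 5 + 273 + 21 = 299 days.
299 mod 7 = 5, so 5 days after Thursday is Tuesday.

Tuesday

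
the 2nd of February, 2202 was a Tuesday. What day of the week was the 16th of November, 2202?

Tuesday

February 2202: 28 − 2 = 26 days remain (2202 is not a leap year, so February has 28 days).
Then March (31), April (30), May (31), June (30), July (31), August (31), September (30), October (31): 31 + 30 + 31 + 30 + 31 + 31 + 30 + 31 = 245 days.
November 1–16, 2202: 16 days.
Total: 26 + 245 + 16 = 287 days.
287 is a multiple of 7, so the 16th of November, 2202 falls on the same weekday: Tuesday.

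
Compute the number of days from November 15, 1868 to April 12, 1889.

7453

From November 15, 1868 to November 15, 1888: 20 years, of which 5 contain a Feb 29 — 15×365 + 5×366 = 7305 days.
November 1888: 30 − 15 = 15 days remain.
Then December (31), January (31), February 1889 (28), March (31): 31 + 31 + 28 + 31 = 121 days.
April 1–12, 1889: 12 days.
Residual: 148 days.
Total: 7453 days.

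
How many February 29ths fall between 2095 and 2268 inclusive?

42

Years divisible by 4: 2096, 2100, …, 2268 — 44 in all.
Of these, 2100, 2200 are divisible by 100 but not 400, so not leap.
Leap years: 44 − 2 = 42.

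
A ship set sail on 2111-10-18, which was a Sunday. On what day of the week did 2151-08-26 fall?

Thursday

Day-of-year of October 18, 2111: 291.
Day-of-year of August 26, 2151: 238.
2111 has 365 days, so 365 − 291 = 74 days remain in 2111.
Full years 2112–2150: 29 common + 10 leap = 29×365 + 10×366 = 14245 days.
Total: 74 + 14245 + 238 = 14557 days.
14557 mod 7 = 4, so 4 days after Sunday is Thursday.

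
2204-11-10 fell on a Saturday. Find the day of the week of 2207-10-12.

Day-of-year of November 10, 2204: 315.
Day-of-year of October 12, 2207: 285.
2204 has 366 days, so 366 − 315 = 51 days remain in 2204.
Full years: 2205: 365; 2206: 365. Sum = 730.
Total: 51 + 730 + 285 = 1066 days.
1066 mod 7 = 2, so 2 days after Saturday is Monday.

Monday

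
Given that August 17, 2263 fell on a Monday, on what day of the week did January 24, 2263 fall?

Count forward from the earlier date (January 24, 2263) to the later (August 17, 2263):
January 2263: 31 − 24 = 7 days remain.
Then February 2263 (28), March (31), April (30), May (31), June (30), July (31): 28 + 31 + 30 + 31 + 30 + 31 = 181 days.
August 1–17, 2263: 17 days.
Total: 7 + 181 + 17 = 205 days.
205 mod 7 = 2, so 2 days before Monday is Saturday.

Saturday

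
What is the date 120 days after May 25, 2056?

September 22, 2056

Count 120 days after May 25, 2056:
May 2056: 31 − 25 = 6 days remain.
Then June (30), July (31), August (31): 30 + 31 + 31 = 92 days.
September 1–22, 2056: 22 days.
Total: 6 + 92 + 22 = 120 days.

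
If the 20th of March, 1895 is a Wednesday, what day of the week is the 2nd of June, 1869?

Count forward from the earlier date (June 2, 1869) to the later (March 20, 1895):
From June 2, 1869 to June 2, 1894: 25 years, of which 6 contain a Feb 29 — 19×365 + 6×366 = 9131 days.
June 1894: 30 − 2 = 28 days remain.
Then July (31), August (31), September (30), October (31), November (30), December (31), January (31), February 1895 (28): 31 + 31 + 30 + 31 + 30 + 31 + 31 + 28 = 243 days.
March 1–20, 1895: 20 days.
Residual: 291 days.
Total: 9422 days.
9422 is a multiple of 7, so the 2nd of June, 1869 falls on the same weekday: Wednesday.

Wednesday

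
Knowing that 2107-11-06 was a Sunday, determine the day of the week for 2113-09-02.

November 6, 2107 → November 6, 2108: 366 days (2108 is a leap year).
November 6, 2108 → November 6, 2109: 365 days.
November 6, 2109 → November 6, 2110: 365 days.
November 6, 2110 → November 6, 2111: 365 days.
November 6, 2111 → November 6, 2112: 366 days (2112 is a leap year).
November 2112: 30 − 6 = 24 days remain.
Then 9 full months totalling 274 days.
September 1–2, 2113: 2 days.
Residual: 300 days.
Total: 2127 days.
2127 mod 7 = 6, so 6 days after Sunday is Saturday.

Saturday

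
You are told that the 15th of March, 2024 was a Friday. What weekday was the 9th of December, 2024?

Monday

March 2024: 31 − 15 = 16 days remain.
Then April (30), May (31), June (30), July (31), August (31), September (30), October (31), November (30): 30 + 31 + 30 + 31 + 31 + 30 + 31 + 30 = 244 days.
December 1–9, 2024: 9 days.
Total: 16 + 244 + 9 = 269 days.
269 mod 7 = 3, so 3 days after Friday is Monday.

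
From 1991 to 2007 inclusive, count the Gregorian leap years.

4

Years divisible by 4 in [1991, 2007]: 1992, 1996, 2000, 2004.
2000 is divisible by 400, so still leap.
No century exceptions apply. Count: 4.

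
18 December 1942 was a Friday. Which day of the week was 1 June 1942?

Count forward from the earlier date (June 1, 1942) to the later (December 18, 1942):
June 1942: 30 − 1 = 29 days remain.
Then July (31), August (31), September (30), October (31), November (30): 31 + 31 + 30 + 31 + 30 = 153 days.
December 1–18, 1942: 18 days.
Total: 29 + 153 + 18 = 200 days.
200 mod 7 = 4, so 4 days before Friday is Monday.

Monday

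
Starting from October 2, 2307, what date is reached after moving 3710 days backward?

August 4, 2297

Count 3710 days before October 2, 2307:
Day-of-year of August 4, 2297: 216.
Day-of-year of October 2, 2307: 275.
2297 has 365 days, so 365 − 216 = 149 days remain in 2297.
Full years 2298–2306: 8 common + 1 leap = 8×365 + 1×366 = 3286 days.
Total: 149 + 3286 + 275 = 3710 days.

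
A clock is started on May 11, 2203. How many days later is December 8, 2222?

Day-of-year of May 11, 2203: 131.
Day-of-year of December 8, 2222: 342.
2203 has 365 days, so 365 − 131 = 234 days remain in 2203.
Full years 2204–2221: 13 common + 5 leap = 13×365 + 5×366 = 6575 days.
Total: 234 + 6575 + 342 = 7151 days.

7151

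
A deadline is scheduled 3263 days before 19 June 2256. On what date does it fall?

14 July 2247

Count 3263 days before June 19, 2256:
From July 14, 2247 to July 14, 2255: 8 years, of which 2 contain a Feb 29 — 6×365 + 2×366 = 2922 days.
July 2255: 31 − 14 = 17 days remain.
Then 10 full months totalling 305 days.
June 1–19, 2256: 19 days.
Residual: 341 days.
Total: 3263 days.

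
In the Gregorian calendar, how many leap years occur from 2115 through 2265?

37

Years divisible by 4: 2116, 2120, …, 2264 — 38 in all.
Of these, 2200 is divisible by 100 but not 400, so not leap.
Leap years: 38 − 1 = 37.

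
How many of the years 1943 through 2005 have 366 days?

Years divisible by 4: 1944, 1948, …, 2004 — 16 in all.
2000 is divisible by 400, so still leap.
No century exceptions apply. Count: 16.

16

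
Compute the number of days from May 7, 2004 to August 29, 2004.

114

May 2004: 31 − 7 = 24 days remain.
Then June (30), July (31): 30 + 31 = 61 days.
August 1–29, 2004: 29 days.
Total: 24 + 61 + 29 = 114 days.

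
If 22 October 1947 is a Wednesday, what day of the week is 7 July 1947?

Count forward from the earlier date (July 7, 1947) to the later (October 22, 1947):
July 1947: 31 − 7 = 24 days remain.
Then August (31), September (30): 31 + 30 = 61 days.
October 1–22, 1947: 22 days.
Total: 24 + 61 + 22 = 107 days.
107 mod 7 = 2, so 2 days before Wednesday is Monday.

Monday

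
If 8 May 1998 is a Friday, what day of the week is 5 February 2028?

Saturday

From May 8, 1998 to May 8, 2027: 29 years, of which 7 contain a Feb 29 — 22×365 + 7×366 = 10592 days.
(2000 is a leap year (divisible by 400).)
May 2027: 31 − 8 = 23 days remain.
Then June (30), July (31), August (31), September (30), October (31), November (30), December (31), January (31): 30 + 31 + 31 + 30 + 31 + 30 + 31 + 31 = 245 days.
February 1–5, 2028: 5 days (2028 is a leap year).
Residual: 273 days.
Total: 10865 days.
10865 mod 7 = 1, so 1 day after Friday is Saturday.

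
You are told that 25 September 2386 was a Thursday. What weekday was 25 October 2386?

September 2386: 30 − 25 = 5 days remain.
October 1–25, 2386: 25 days.
Total: 5 + 25 = 30 days.
30 mod 7 = 2, so 2 days after Thursday is Saturday.

Saturday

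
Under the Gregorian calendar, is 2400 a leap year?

Yes

2400 is a leap year (divisible by 400).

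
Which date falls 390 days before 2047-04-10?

2046-03-16

Count 390 days before April 10, 2047:
March 2046: 31 − 16 = 15 days remain.
Then 12 full months totalling 365 days.
April 1–10, 2047: 10 days.
Total: 15 + 365 + 10 = 390 days.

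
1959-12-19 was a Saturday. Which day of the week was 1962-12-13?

Day-of-year of December 19, 1959: 353.
Day-of-year of December 13, 1962: 347.
1959 has 365 days, so 365 − 353 = 12 days remain in 1959.
Full years: 1960: 366; 1961: 365. Sum = 731.
Total: 12 + 731 + 347 = 1090 days.
1090 mod 7 = 5, so 5 days after Saturday is Thursday.

Thursday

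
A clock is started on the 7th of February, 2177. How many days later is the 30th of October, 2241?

23640

From February 7, 2177 to February 7, 2241: 64 years, of which 15 contain a Feb 29 — 49×365 + 15×366 = 23375 days.
(2200 is not a leap year (divisible by 100 but not 400).)
February 2241: 28 − 7 = 21 days remain (2241 is not a leap year, so February has 28 days).
Then March (31), April (30), May (31), June (30), July (31), August (31), September (30): 31 + 30 + 31 + 30 + 31 + 31 + 30 = 214 days.
October 1–30, 2241: 30 days.
Residual: 265 days.
Total: 23640 days.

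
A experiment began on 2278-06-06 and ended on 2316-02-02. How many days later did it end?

From June 6, 2278 to June 6, 2315: 37 years, of which 8 contain a Feb 29 — 29×365 + 8×366 = 13513 days.
(2300 is not a leap year (divisible by 100 but not 400).)
June 2315: 30 − 6 = 24 days remain.
Then July (31), August (31), September (30), October (31), November (30), December (31), January (31): 31 + 31 + 30 + 31 + 30 + 31 + 31 = 215 days.
February 1–2, 2316: 2 days (2316 is a leap year).
Residual: 241 days.
Total: 13754 days.

13754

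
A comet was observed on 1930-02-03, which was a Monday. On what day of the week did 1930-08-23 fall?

February 1930: 28 − 3 = 25 days remain (1930 is not a leap year, so February has 28 days).
Then March (31), April (30), May (31), June (30), July (31): 31 + 30 + 31 + 30 + 31 = 153 days.
August 1–23, 1930: 23 days.
Total: 25 + 153 + 23 = 201 days.
201 mod 7 = 5, so 5 days after Monday is Saturday.

Saturday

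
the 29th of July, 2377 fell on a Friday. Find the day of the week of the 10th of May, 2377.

Tuesday

Count forward from the earlier date (May 10, 2377) to the later (July 29, 2377):
May 2377: 31 − 10 = 21 days remain.
Then June (30): 30 days.
July 1–29, 2377: 29 days.
Total: 21 + 30 + 29 = 80 days.
80 mod 7 = 3, so 3 days before Friday is Tuesday.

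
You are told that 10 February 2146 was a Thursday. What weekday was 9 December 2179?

Day-of-year of February 10, 2146: 41.
Day-of-year of December 9, 2179: 343.
2146 has 365 days, so 365 − 41 = 324 days remain in 2146.
Full years 2147–2178: 24 common + 8 leap = 24×365 + 8×366 = 11688 days.
Total: 324 + 11688 + 343 = 12355 days.
12355 is a multiple of 7, so 9 December 2179 falls on the same weekday: Thursday.

Thursday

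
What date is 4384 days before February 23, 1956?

February 22, 1944

Count 4384 days before February 23, 1956:
Day-of-year of February 22, 1944: 53.
Day-of-year of February 23, 1956: 54.
1944 has 366 days, so 366 − 53 = 313 days remain in 1944.
Full years 1945–1955: 9 common + 2 leap = 9×365 + 2×366 = 4017 days.
Total: 313 + 4017 + 54 = 4384 days.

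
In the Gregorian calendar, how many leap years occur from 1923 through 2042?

Years divisible by 4: 1924, 1928, …, 2040 — 30 in all.
2000 is divisible by 400, so still leap.
No century exceptions apply. Count: 30.

30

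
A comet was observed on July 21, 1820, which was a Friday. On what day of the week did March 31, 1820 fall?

Friday

Count forward from the earlier date (March 31, 1820) to the later (July 21, 1820):
March 1820: 31 − 31 = 0 days remain.
Then April (30), May (31), June (30): 30 + 31 + 30 = 91 days.
July 1–21, 1820: 21 days.
Total: 0 + 91 + 21 = 112 days.
112 is a multiple of 7, so March 31, 1820 falls on the same weekday: Friday.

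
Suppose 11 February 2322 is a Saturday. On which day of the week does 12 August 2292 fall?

Friday

Count forward from the earlier date (August 12, 2292) to the later (February 11, 2322):
Day-of-year of August 12, 2292: 225.
Day-of-year of February 11, 2322: 42.
2292 has 366 days, so 366 − 225 = 141 days remain in 2292.
Full years 2293–2321: 23 common + 6 leap = 23×365 + 6×366 = 10591 days.
Total: 141 + 10591 + 42 = 10774 days.
10774 mod 7 = 1, so 1 day before Saturday is Friday.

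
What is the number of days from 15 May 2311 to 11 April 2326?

5445

From May 15, 2311 to May 15, 2325: 14 years, of which 4 contain a Feb 29 — 10×365 + 4×366 = 5114 days.
May 2325: 31 − 15 = 16 days remain.
Then 10 full months totalling 304 days.
April 1–11, 2326: 11 days.
Residual: 331 days.
Total: 5445 days.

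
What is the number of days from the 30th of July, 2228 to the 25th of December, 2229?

513

Day-of-year of July 30, 2228: 212.
Day-of-year of December 25, 2229: 359.
2228 has 366 days, so 366 − 212 = 154 days remain in 2228.
Total: 154 + 359 = 513 days.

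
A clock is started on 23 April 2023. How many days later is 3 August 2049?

9599

From April 23, 2023 to April 23, 2049: 26 years, of which 7 contain a Feb 29 — 19×365 + 7×366 = 9497 days.
April 2049: 30 − 23 = 7 days remain.
Then May (31), June (30), July (31): 31 + 30 + 31 = 92 days.
August 1–3, 2049: 3 days.
Residual: 102 days.
Total: 9599 days.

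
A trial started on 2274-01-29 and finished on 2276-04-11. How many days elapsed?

Day-of-year of January 29, 2274: 29.
Day-of-year of April 11, 2276: 102.
2274 has 365 days, so 365 − 29 = 336 days remain in 2274.
Full years: 2275: 365. Sum = 365.
Total: 336 + 365 + 102 = 803 days.

803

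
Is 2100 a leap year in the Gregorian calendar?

No

2100 is not a leap year (divisible by 100 but not 400).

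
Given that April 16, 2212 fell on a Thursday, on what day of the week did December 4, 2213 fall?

April 16, 2212 → April 16, 2213: 365 days.
April 2213: 30 − 16 = 14 days remain.
Then May (31), June (30), July (31), August (31), September (30), October (31), November (30): 31 + 30 + 31 + 31 + 30 + 31 + 30 = 214 days.
December 1–4, 2213: 4 days.
Residual: 232 days.
Total: 597 days.
597 mod 7 = 2, so 2 days after Thursday is Saturday.

Saturday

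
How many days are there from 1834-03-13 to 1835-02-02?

March 1834: 31 − 13 = 18 days remain.
Then 10 full months totalling 306 days.
February 1–2, 1835: 2 days (1835 is not a leap year).
Residual: 326 days.
Total: 326 days.

326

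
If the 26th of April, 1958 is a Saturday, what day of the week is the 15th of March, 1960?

Tuesday

April 1958: 30 − 26 = 4 days remain.
Then 22 full months totalling 670 days.
March 1–15, 1960: 15 days.
Total: 4 + 670 + 15 = 689 days.
689 mod 7 = 3, so 3 days after Saturday is Tuesday.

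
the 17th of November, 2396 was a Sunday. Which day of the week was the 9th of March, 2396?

Saturday

Count forward from the earlier date (March 9, 2396) to the later (November 17, 2396):
March 2396: 31 − 9 = 22 days remain.
Then April (30), May (31), June (30), July (31), August (31), September (30), October (31): 30 + 31 + 30 + 31 + 31 + 30 + 31 = 214 days.
November 1–17, 2396: 17 days.
Total: 22 + 214 + 17 = 253 days.
253 mod 7 = 1, so 1 day before Sunday is Saturday.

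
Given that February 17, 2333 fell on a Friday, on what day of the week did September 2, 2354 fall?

From February 17, 2333 to February 17, 2354: 21 years, of which 5 contain a Feb 29 — 16×365 + 5×366 = 7670 days.
February 2354: 28 − 17 = 11 days remain (2354 is not a leap year, so February has 28 days).
Then March (31), April (30), May (31), June (30), July (31), August (31): 31 + 30 + 31 + 30 + 31 + 31 = 184 days.
September 1–2, 2354: 2 days.
Residual: 197 days.
Total: 7867 days.
7867 mod 7 = 6, so 6 days after Friday is Thursday.

Thursday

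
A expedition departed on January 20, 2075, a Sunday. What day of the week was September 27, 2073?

Wednesday

Count forward from the earlier date (September 27, 2073) to the later (January 20, 2075):
September 2073: 30 − 27 = 3 days remain.
Then 15 full months totalling 457 days.
January 1–20, 2075: 20 days.
Total: 3 + 457 + 20 = 480 days.
480 mod 7 = 4, so 4 days before Sunday is Wednesday.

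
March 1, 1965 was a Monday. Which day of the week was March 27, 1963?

Wednesday

Count forward from the earlier date (March 27, 1963) to the later (March 1, 1965):
March 1963: 31 − 27 = 4 days remain.
Then 23 full months totalling 700 days.
March 1, 1965: 1 day.
Total: 4 + 700 + 1 = 705 days.
705 mod 7 = 5, so 5 days before Monday is Wednesday.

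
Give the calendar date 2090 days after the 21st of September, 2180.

the 12th of June, 2186

Count 2090 days after September 21, 2180:
September 21, 2180 → September 21, 2181: 365 days.
September 21, 2181 → September 21, 2182: 365 days.
September 21, 2182 → September 21, 2183: 365 days.
September 21, 2183 → September 21, 2184: 366 days (2184 is a leap year).
September 21, 2184 → September 21, 2185: 365 days.
September 2185: 30 − 21 = 9 days remain.
Then October (31), November (30), December (31), January (31), February 2186 (28), March (31), April (30), May (31): 31 + 30 + 31 + 31 + 28 + 31 + 30 + 31 = 243 days.
June 1–12, 2186: 12 days.
Residual: 264 days.
Total: 2090 days.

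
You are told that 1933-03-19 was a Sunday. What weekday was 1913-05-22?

Thursday

Count forward from the earlier date (May 22, 1913) to the later (March 19, 1933):
From May 22, 1913 to May 22, 1932: 19 years, of which 5 contain a Feb 29 — 14×365 + 5×366 = 6940 days.
May 1932: 31 − 22 = 9 days remain.
Then 9 full months totalling 273 days.
March 1–19, 1933: 19 days.
Residual: 301 days.
Total: 7241 days.
7241 mod 7 = 3, so 3 days before Sunday is Thursday.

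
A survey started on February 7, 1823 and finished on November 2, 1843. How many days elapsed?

7573

Day-of-year of February 7, 1823: 38.
Day-of-year of November 2, 1843: 306.
1823 has 365 days, so 365 − 38 = 327 days remain in 1823.
Full years 1824–1842: 14 common + 5 leap = 14×365 + 5×366 = 6940 days.
Total: 327 + 6940 + 306 = 7573 days.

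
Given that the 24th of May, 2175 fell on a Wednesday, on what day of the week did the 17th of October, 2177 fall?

May 24, 2175 → May 24, 2176: 366 days (2176 is a leap year).
May 24, 2176 → May 24, 2177: 365 days.
May 2177: 31 − 24 = 7 days remain.
Then June (30), July (31), August (31), September (30): 30 + 31 + 31 + 30 = 122 days.
October 1–17, 2177: 17 days.
Residual: 146 days.
Total: 877 days.
877 mod 7 = 2, so 2 days after Wednesday is Friday.

Friday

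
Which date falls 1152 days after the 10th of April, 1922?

the 5th of June, 1925

Count 1152 days after April 10, 1922:
April 10, 1922 → April 10, 1923: 365 days.
April 10, 1923 → April 10, 1924: 366 days (1924 is a leap year).
April 10, 1924 → April 10, 1925: 365 days.
April 1925: 30 − 10 = 20 days remain.
Then May (31): 31 days.
June 1–5, 1925: 5 days.
Residual: 56 days.
Total: 1152 days.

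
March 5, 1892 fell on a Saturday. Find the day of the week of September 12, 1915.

Sunday

From March 5, 1892 to March 5, 1915: 23 years, of which 4 contain a Feb 29 — 19×365 + 4×366 = 8399 days.
(1900 is not a leap year (divisible by 100 but not 400).)
March 1915: 31 − 5 = 26 days remain.
Then April (30), May (31), June (30), July (31), August (31): 30 + 31 + 30 + 31 + 31 = 153 days.
September 1–12, 1915: 12 days.
Residual: 191 days.
Total: 8590 days.
8590 mod 7 = 1, so 1 day after Saturday is Sunday.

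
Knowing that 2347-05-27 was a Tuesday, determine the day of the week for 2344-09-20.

Count forward from the earlier date (September 20, 2344) to the later (May 27, 2347):
Day-of-year of September 20, 2344: 264.
Day-of-year of May 27, 2347: 147.
2344 has 366 days, so 366 − 264 = 102 days remain in 2344.
Full years: 2345: 365; 2346: 365. Sum = 730.
Total: 102 + 730 + 147 = 979 days.
979 mod 7 = 6, so 6 days before Tuesday is Wednesday.

Wednesday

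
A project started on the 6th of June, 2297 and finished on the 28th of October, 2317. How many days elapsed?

7448

Day-of-year of June 6, 2297: 157.
Day-of-year of October 28, 2317: 301.
2297 has 365 days, so 365 − 157 = 208 days remain in 2297.
Full years 2298–2316: 15 common + 4 leap = 15×365 + 4×366 = 6939 days.
Total: 208 + 6939 + 301 = 7448 days.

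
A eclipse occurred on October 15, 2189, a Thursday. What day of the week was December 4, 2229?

Day-of-year of October 15, 2189: 288.
Day-of-year of December 4, 2229: 338.
2189 has 365 days, so 365 − 288 = 77 days remain in 2189.
Full years 2190–2228: 30 common + 9 leap = 30×365 + 9×366 = 14244 days.
Total: 77 + 14244 + 338 = 14659 days.
14659 mod 7 = 1, so 1 day after Thursday is Friday.

Friday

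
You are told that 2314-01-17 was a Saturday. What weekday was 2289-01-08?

Count forward from the earlier date (January 8, 2289) to the later (January 17, 2314):
Day-of-year of January 8, 2289: 8.
Day-of-year of January 17, 2314: 17.
2289 has 365 days, so 365 − 8 = 357 days remain in 2289.
Full years 2290–2313: 19 common + 5 leap = 19×365 + 5×366 = 8765 days.
Total: 357 + 8765 + 17 = 9139 days.
9139 mod 7 = 4, so 4 days before Saturday is Tuesday.

Tuesday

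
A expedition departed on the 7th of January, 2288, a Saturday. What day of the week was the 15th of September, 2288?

January 2288: 31 − 7 = 24 days remain.
Then February 2288 (29), March (31), April (30), May (31), June (30), July (31), August (31): 29 + 31 + 30 + 31 + 30 + 31 + 31 = 213 days.
September 1–15, 2288: 15 days.
Total: 24 + 213 + 15 = 252 days.
252 is a multiple of 7, so the 15th of September, 2288 falls on the same weekday: Saturday.

Saturday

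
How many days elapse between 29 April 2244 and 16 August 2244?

109

April 2244: 30 − 29 = 1 day remains.
Then May (31), June (30), July (31): 31 + 30 + 31 = 92 days.
August 1–16, 2244: 16 days.
Total: 1 + 92 + 16 = 109 days.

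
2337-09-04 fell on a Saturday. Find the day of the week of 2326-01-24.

Count forward from the earlier date (January 24, 2326) to the later (September 4, 2337):
From January 24, 2326 to January 24, 2337: 11 years, of which 3 contain a Feb 29 — 8×365 + 3×366 = 4018 days.
January 2337: 31 − 24 = 7 days remain.
Then February 2337 (28), March (31), April (30), May (31), June (30), July (31), August (31): 28 + 31 + 30 + 31 + 30 + 31 + 31 = 212 days.
September 1–4, 2337: 4 days.
Residual: 223 days.
Total: 4241 days.
4241 mod 7 = 6, so 6 days before Saturday is Sunday.

Sunday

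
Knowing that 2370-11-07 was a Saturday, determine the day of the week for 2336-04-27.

Count forward from the earlier date (April 27, 2336) to the later (November 7, 2370):
From April 27, 2336 to April 27, 2370: 34 years, of which 8 contain a Feb 29 — 26×365 + 8×366 = 12418 days.
April 2370: 30 − 27 = 3 days remain.
Then May (31), June (30), July (31), August (31), September (30), October (31): 31 + 30 + 31 + 31 + 30 + 31 = 184 days.
November 1–7, 2370: 7 days.
Residual: 194 days.
Total: 12612 days.
12612 mod 7 = 5, so 5 days before Saturday is Monday.

Monday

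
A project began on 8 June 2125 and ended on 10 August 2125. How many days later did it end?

63

June 2125: 30 − 8 = 22 days remain.
Then July (31): 31 days.
August 1–10, 2125: 10 days.
Total: 22 + 31 + 10 = 63 days.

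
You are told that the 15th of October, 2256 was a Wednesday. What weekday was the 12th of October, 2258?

October 15, 2256 → October 15, 2257: 365 days.
October 2257: 31 − 15 = 16 days remain.
Then 11 full months totalling 334 days.
October 1–12, 2258: 12 days.
Residual: 362 days.
Total: 727 days.
727 mod 7 = 6, so 6 days after Wednesday is Tuesday.

Tuesday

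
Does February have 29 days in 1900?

1900 is not a leap year (divisible by 100 but not 400).

No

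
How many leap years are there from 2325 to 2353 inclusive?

7

Years divisible by 4 in [2325, 2353]: 2328, 2332, 2336, 2340, 2344, 2348, 2352.
No century exceptions apply. Count: 7.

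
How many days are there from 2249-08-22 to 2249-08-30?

8

Within August 2249: 30 − 22 = 8 days.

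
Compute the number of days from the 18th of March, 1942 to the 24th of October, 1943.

585

March 18, 1942 → March 18, 1943: 365 days.
March 1943: 31 − 18 = 13 days remain.
Then April (30), May (31), June (30), July (31), August (31), September (30): 30 + 31 + 30 + 31 + 31 + 30 = 183 days.
October 1–24, 1943: 24 days.
Residual: 220 days.
Total: 585 days.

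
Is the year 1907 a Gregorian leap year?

No

1907 is not a leap year.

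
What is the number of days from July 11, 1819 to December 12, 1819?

July 1819: 31 − 11 = 20 days remain.
Then August (31), September (30), October (31), November (30): 31 + 30 + 31 + 30 = 122 days.
December 1–12, 1819: 12 days.
Total: 20 + 122 + 12 = 154 days.

154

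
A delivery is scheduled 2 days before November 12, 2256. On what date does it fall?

November 10, 2256

Count 2 days before November 12, 2256:
Within November 2256: 12 − 10 = 2 days.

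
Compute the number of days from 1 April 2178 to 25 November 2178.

238

April 2178: 30 − 1 = 29 days remain.
Then May (31), June (30), July (31), August (31), September (30), October (31): 31 + 30 + 31 + 31 + 30 + 31 = 184 days.
November 1–25, 2178: 25 days.
Total: 29 + 184 + 25 = 238 days.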